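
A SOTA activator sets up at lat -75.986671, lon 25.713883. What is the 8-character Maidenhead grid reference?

KB24ua53

Offset from 180°W / 90°S: lon 205.71388°, lat 14.01333°.
Field: 205.71388/20 → 10 → K, 14.01333/10 → 1 → B; chars KB.
Square: 5.71388/2 → 2, 4.01333/1 → 4; chars 24.
Subsquare: 1.71388/0.0833333 → 20 → u, 0.01333/0.0416667 → 0 → a; chars ua.
Extended square: 0.04722/0.00833333 → 5, 0.01333/0.00416667 → 3; chars 53.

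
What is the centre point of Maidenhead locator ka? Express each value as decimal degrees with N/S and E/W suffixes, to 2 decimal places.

85.00° S, 30.00° E

Field K=10, A=0: +10·20° lon, +0·10° lat → SW at lon 20°, lat -90°.
Cell spans 20° lon × 10° lat. Centre is SW corner plus half of each.
latitude 85.00° S, longitude 30.00° E.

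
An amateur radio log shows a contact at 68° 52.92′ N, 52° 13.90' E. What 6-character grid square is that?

LP68cv

Add 180° to longitude and 90° to latitude: 232.2317, 158.8820.
Field: lon ⌊232.2317/20⌋ = 11 → L; lat ⌊158.8820/10⌋ = 15 → P.
Square: lon ⌊12.2317/2⌋ = 6; lat ⌊8.8820/1⌋ = 8.
Subsquare: lon ⌊0.2317/0.0833333⌋ = 2 → c; lat ⌊0.8820/0.0416667⌋ = 21 → v.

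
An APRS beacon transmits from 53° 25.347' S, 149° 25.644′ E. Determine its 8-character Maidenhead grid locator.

QD46rn18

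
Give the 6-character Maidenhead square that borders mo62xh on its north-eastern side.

Longitude subsquare x = 23; +1 → 24, wraps to 0 = a, carry into square.
Longitude square 6; +1 → 7.
Latitude subsquare h = 7; +1 → 8 = i.

MO72ai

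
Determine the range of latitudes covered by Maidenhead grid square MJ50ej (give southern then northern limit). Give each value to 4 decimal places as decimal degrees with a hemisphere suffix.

0.3750° N, 0.4167° N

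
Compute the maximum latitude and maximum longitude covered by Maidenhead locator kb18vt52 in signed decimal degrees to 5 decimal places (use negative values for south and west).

-71.19583, 23.80000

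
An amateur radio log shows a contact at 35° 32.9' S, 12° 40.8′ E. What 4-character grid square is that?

Shift to the Maidenhead origin (180°W, 90°S): lon 192.68, lat 54.45.
Field: lon ⌊192.68/20⌋ = 9 → J; lat ⌊54.45/10⌋ = 5 → F.
Square: lon ⌊12.68/2⌋ = 6; lat ⌊4.45/1⌋ = 4.

JF64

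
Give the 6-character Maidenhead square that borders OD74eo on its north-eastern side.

Longitude subsquare e = 4; +1 → 5 = f.
Latitude subsquare o = 14; +1 → 15 = p.

OD74fp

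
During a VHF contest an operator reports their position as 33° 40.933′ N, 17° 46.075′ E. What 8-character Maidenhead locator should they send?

Shift to the Maidenhead origin (180°W, 90°S): lon 197.76792, lat 123.68222.
Field: 197.76792/20 → 9 → J, 123.68222/10 → 12 → M; chars JM.
Square: 17.76792/2 → 8, 3.68222/1 → 3; chars 83.
Subsquare: 1.76792/0.0833333 → 21 → v, 0.68222/0.0416667 → 16 → q; chars vq.
Extended square: 0.01792/0.00833333 → 2, 0.01555/0.00416667 → 3; chars 23.

JM83vq23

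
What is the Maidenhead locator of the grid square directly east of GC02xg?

Longitude subsquare x = 23; +1 → 24, wraps to 0 = a, carry into square.
Longitude square 0; +1 → 1.
The latitude characters are unchanged.

GC12ag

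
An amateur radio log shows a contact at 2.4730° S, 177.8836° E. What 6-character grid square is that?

RI87wm

Offset from 180°W / 90°S: lon 357.8836°, lat 87.5270°.
Field (20°×10°, letters A–R): 357.8836/20 → 17 → R, 87.5270/10 → 8 → I; chars RI.
Square (2°×1°, digits 0–9): 17.8836/2 → 8, 7.5270/1 → 7; chars 87.
Subsquare (5′×2.5′, letters a–x): 1.8836/0.0833333 → 22 → w, 0.5270/0.0416667 → 12 → m; chars wm.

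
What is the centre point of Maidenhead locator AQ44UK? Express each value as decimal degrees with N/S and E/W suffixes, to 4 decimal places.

74.4375° N, 170.2917° W

Field A=0, Q=16: +0·20° lon, +16·10° lat → SW at lon -180°, lat 70°.
Square 4, 4: +4·2° lon, +4·1° lat → SW at lon -172°, lat 74°.
Subsquare u=20, k=10: +20·0.0833333° lon, +10·0.0416667° lat → SW at lon -170.333°, lat 74.4167°.
Cell spans 0.0833333° lon × 0.0416667° lat. Centre is SW corner plus half of each.
latitude 74.4375° N, longitude 170.2917° W.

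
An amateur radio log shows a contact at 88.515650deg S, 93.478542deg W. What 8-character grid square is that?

Add 180° to longitude and 90° to latitude: 86.52146, 1.48435.
Field (20°×10°, letters A–R): lon ⌊86.52146/20⌋ = 4 → E; lat ⌊1.48435/10⌋ = 0 → A.
Square (2°×1°, digits 0–9): lon ⌊6.52146/2⌋ = 3; lat ⌊1.48435/1⌋ = 1.
Subsquare (5′×2.5′, letters a–x): lon ⌊0.52146/0.0833333⌋ = 6 → g; lat ⌊0.48435/0.0416667⌋ = 11 → l.
Extended square (30″×15″, digits 0–9): lon ⌊0.02146/0.00833333⌋ = 2; lat ⌊0.02602/0.00416667⌋ = 6.

EA31gl26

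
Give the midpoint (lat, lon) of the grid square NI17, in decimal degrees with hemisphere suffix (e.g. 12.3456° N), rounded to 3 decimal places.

2.500° S, 83.000° E

Field N=13, I=8: +13·20° lon, +8·10° lat → SW at lon 80°, lat -10°.
Square 1, 7: +1·2° lon, +7·1° lat → SW at lon 82°, lat -3°.
Cell spans 2° lon × 1° lat. Centre is SW corner plus half of each.
latitude 2.500° S, longitude 83.000° E.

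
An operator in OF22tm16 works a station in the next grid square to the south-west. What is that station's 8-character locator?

OF22tm05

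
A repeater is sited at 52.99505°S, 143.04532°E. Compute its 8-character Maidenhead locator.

QD17ma51

Shift to the Maidenhead origin (180°W, 90°S): lon 323.04532, lat 37.00495.
Field: lon ⌊323.04532/20⌋ = 16 → Q; lat ⌊37.00495/10⌋ = 3 → D.
Square: lon ⌊3.04532/2⌋ = 1; lat ⌊7.00495/1⌋ = 7.
Subsquare: lon ⌊1.04532/0.0833333⌋ = 12 → m; lat ⌊0.00495/0.0416667⌋ = 0 → a.
Extended square: lon ⌊0.04532/0.00833333⌋ = 5; lat ⌊0.00495/0.00416667⌋ = 1.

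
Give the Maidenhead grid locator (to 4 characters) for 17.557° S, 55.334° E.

Add 180° to longitude and 90° to latitude: 235.33, 72.44.
Field: lon ⌊235.33/20⌋ = 11 → L; lat ⌊72.44/10⌋ = 7 → H.
Square: lon ⌊15.33/2⌋ = 7; lat ⌊2.44/1⌋ = 2.

LH72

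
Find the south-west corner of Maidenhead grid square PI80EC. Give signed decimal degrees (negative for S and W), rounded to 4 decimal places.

Field P=15, I=8: +15·20° lon, +8·10° lat → SW at lon 120°, lat -10°.
Square 8, 0: +8·2° lon, +0·1° lat → SW at lon 136°, lat -10°.
Subsquare e=4, c=2: +4·0.0833333° lon, +2·0.0416667° lat → SW at lon 136.333°, lat -9.91667°.
latitude -9.9167, longitude 136.3333.

-9.9167, 136.3333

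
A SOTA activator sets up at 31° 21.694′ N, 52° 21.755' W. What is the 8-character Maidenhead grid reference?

Offset from 180°W / 90°S: lon 127.63742°, lat 121.36157°.
Field: 127.63742/20 → 6 → G, 121.36157/10 → 12 → M; chars GM.
Square: 7.63742/2 → 3, 1.36157/1 → 1; chars 31.
Subsquare: 1.63742/0.0833333 → 19 → t, 0.36157/0.0416667 → 8 → i; chars ti.
Extended square: 0.05408/0.00833333 → 6, 0.02823/0.00416667 → 6; chars 66.

GM31ti66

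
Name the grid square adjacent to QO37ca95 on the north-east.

Longitude extended square 9; +1 → 10, wraps to 0, carry into subsquare.
Longitude subsquare c = 2; +1 → 3 = d.
Latitude extended square 5; +1 → 6.

QO37da06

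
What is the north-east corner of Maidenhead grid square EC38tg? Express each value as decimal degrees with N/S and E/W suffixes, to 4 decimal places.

Field E=4, C=2: +4·20° lon, +2·10° lat → SW at lon -100°, lat -70°.
Square 3, 8: +3·2° lon, +8·1° lat → SW at lon -94°, lat -62°.
Subsquare t=19, g=6: +19·0.0833333° lon, +6·0.0416667° lat → SW at lon -92.4167°, lat -61.75°.
Cell spans 0.0833333° lon × 0.0416667° lat. NE corner is SW corner plus one full cell.
latitude 61.7083° S, longitude 92.3333° W.

61.7083° S, 92.3333° W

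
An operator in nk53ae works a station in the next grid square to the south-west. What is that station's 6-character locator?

NK43xd

Longitude subsquare a = 0; −1 → -1, wraps to 23 = x, carry into square.
Longitude square 5; −1 → 4.
Latitude subsquare e = 4; −1 → 3 = d.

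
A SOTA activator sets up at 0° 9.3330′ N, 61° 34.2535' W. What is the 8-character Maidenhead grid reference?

FJ90fd17

Shift to the Maidenhead origin (180°W, 90°S): lon 118.42911, lat 90.15555.
Field (20°×10°, letters A–R): 118.42911/20 → 5 → F, 90.15555/10 → 9 → J; chars FJ.
Square (2°×1°, digits 0–9): 18.42911/2 → 9, 0.15555/1 → 0; chars 90.
Subsquare (5′×2.5′, letters a–x): 0.42911/0.0833333 → 5 → f, 0.15555/0.0416667 → 3 → d; chars fd.
Extended square (30″×15″, digits 0–9): 0.01244/0.00833333 → 1, 0.03055/0.00416667 → 7; chars 17.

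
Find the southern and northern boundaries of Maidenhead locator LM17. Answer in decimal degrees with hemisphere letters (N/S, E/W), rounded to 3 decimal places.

Field L=11, M=12: +11·20° lon, +12·10° lat → SW at lon 40°, lat 30°.
Square 1, 7: +1·2° lon, +7·1° lat → SW at lon 42°, lat 37°.
Cell spans 2° lon × 1° lat.
south 37.000° N, north 38.000° N.

37.000° N, 38.000° N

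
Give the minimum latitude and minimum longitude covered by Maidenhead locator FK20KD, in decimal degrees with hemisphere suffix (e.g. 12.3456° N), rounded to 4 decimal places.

10.1250° N, 75.1667° W

Field F=5, K=10: +5·20° lon, +10·10° lat → SW at lon -80°, lat 10°.
Square 2, 0: +2·2° lon, +0·1° lat → SW at lon -76°, lat 10°.
Subsquare k=10, d=3: +10·0.0833333° lon, +3·0.0416667° lat → SW at lon -75.1667°, lat 10.125°.
latitude 10.1250° N, longitude 75.1667° W.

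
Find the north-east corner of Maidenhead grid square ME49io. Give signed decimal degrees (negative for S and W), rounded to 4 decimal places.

Field M=12, E=4: +12·20° lon, +4·10° lat → SW at lon 60°, lat -50°.
Square 4, 9: +4·2° lon, +9·1° lat → SW at lon 68°, lat -41°.
Subsquare i=8, o=14: +8·0.0833333° lon, +14·0.0416667° lat → SW at lon 68.6667°, lat -40.4167°.
Cell spans 0.0833333° lon × 0.0416667° lat. NE corner is SW corner plus one full cell.
latitude -40.3750, longitude 68.7500.

-40.3750, 68.7500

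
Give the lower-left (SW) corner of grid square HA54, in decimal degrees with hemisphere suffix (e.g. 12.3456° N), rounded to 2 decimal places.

86.00° S, 30.00° W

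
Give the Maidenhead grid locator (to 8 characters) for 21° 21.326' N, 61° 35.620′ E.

Add 180° to longitude and 90° to latitude: 241.59367, 111.35543.
Field: 241.59367/20 → 12 → M, 111.35543/10 → 11 → L; chars ML.
Square: 1.59367/2 → 0, 1.35543/1 → 1; chars 01.
Subsquare: 1.59367/0.0833333 → 19 → t, 0.35543/0.0416667 → 8 → i; chars ti.
Extended square: 0.01033/0.00833333 → 1, 0.02210/0.00416667 → 5; chars 15.

ML01ti15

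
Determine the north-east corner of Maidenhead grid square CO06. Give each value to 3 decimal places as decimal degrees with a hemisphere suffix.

Field C=2, O=14: +2·20° lon, +14·10° lat → SW at lon -140°, lat 50°.
Square 0, 6: +0·2° lon, +6·1° lat → SW at lon -140°, lat 56°.
Cell spans 2° lon × 1° lat. NE corner is SW corner plus one full cell.
latitude 57.000° N, longitude 138.000° W.

57.000° N, 138.000° W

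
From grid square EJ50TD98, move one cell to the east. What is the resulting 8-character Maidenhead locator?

Longitude extended square 9; +1 → 10, wraps to 0, carry into subsquare.
Longitude subsquare t = 19; +1 → 20 = u.
The latitude characters are unchanged.

EJ50ud08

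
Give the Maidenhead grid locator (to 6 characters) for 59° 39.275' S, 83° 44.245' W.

ED80di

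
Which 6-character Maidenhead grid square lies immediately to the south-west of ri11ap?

Longitude subsquare a = 0; −1 → -1, wraps to 23 = x, carry into square.
Longitude square 1; −1 → 0.
Latitude subsquare p = 15; −1 → 14 = o.

RI01xo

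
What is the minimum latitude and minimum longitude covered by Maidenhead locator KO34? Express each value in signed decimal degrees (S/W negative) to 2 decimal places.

54.00, 26.00

Field K=10, O=14: +10·20° lon, +14·10° lat → SW at lon 20°, lat 50°.
Square 3, 4: +3·2° lon, +4·1° lat → SW at lon 26°, lat 54°.
latitude 54.00, longitude 26.00.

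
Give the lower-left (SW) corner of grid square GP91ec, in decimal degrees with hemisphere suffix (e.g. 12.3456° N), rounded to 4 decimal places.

Field G=6, P=15: +6·20° lon, +15·10° lat → SW at lon -60°, lat 60°.
Square 9, 1: +9·2° lon, +1·1° lat → SW at lon -42°, lat 61°.
Subsquare e=4, c=2: +4·0.0833333° lon, +2·0.0416667° lat → SW at lon -41.6667°, lat 61.0833°.
latitude 61.0833° N, longitude 41.6667° W.

61.0833° N, 41.6667° W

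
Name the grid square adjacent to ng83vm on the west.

NG83um

Longitude subsquare v = 21; −1 → 20 = u.
The latitude characters are unchanged.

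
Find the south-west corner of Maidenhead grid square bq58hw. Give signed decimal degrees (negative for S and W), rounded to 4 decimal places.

Field B=1, Q=16: +1·20° lon, +16·10° lat → SW at lon -160°, lat 70°.
Square 5, 8: +5·2° lon, +8·1° lat → SW at lon -150°, lat 78°.
Subsquare h=7, w=22: +7·0.0833333° lon, +22·0.0416667° lat → SW at lon -149.417°, lat 78.9167°.
latitude 78.9167, longitude -149.4167.

78.9167, -149.4167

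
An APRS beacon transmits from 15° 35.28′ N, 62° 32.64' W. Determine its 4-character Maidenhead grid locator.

FK85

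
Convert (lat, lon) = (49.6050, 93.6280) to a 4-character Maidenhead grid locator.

Offset from 180°W / 90°S: lon 273.63°, lat 139.60°.
Field (20°×10°, letters A–R): lon ⌊273.63/20⌋ = 13 → N; lat ⌊139.60/10⌋ = 13 → N.
Square (2°×1°, digits 0–9): lon ⌊13.63/2⌋ = 6; lat ⌊9.60/1⌋ = 9.

NN69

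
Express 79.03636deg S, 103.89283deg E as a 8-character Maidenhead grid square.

Shift to the Maidenhead origin (180°W, 90°S): lon 283.89283, lat 10.96364.
Field: lon ⌊283.89283/20⌋ = 14 → O; lat ⌊10.96364/10⌋ = 1 → B.
Square: lon ⌊3.89283/2⌋ = 1; lat ⌊0.96364/1⌋ = 0.
Subsquare: lon ⌊1.89283/0.0833333⌋ = 22 → w; lat ⌊0.96364/0.0416667⌋ = 23 → x.
Extended square: lon ⌊0.05950/0.00833333⌋ = 7; lat ⌊0.00531/0.00416667⌋ = 1.

OB10wx71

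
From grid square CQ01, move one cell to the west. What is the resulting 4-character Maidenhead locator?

BQ91

Longitude square 0; −1 → -1, wraps to 9, carry into field.
Longitude field C = 2; −1 → 1 = B.
The latitude characters are unchanged.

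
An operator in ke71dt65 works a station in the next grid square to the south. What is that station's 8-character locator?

Latitude extended square 5; −1 → 4.
The longitude characters are unchanged.

KE71dt64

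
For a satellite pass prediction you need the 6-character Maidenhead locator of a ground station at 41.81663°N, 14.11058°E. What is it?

JN71bt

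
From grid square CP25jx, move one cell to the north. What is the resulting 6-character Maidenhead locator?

Latitude subsquare x = 23; +1 → 24, wraps to 0 = a, carry into square.
Latitude square 5; +1 → 6.
The longitude characters are unchanged.

CP26ja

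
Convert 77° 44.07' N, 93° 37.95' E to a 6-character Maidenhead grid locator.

NQ67tr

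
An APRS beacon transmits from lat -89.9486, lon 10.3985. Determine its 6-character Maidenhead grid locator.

Add 180° to longitude and 90° to latitude: 190.3985, 0.0514.
Field: 190.3985/20 → 9 → J, 0.0514/10 → 0 → A; chars JA.
Square: 10.3985/2 → 5, 0.0514/1 → 0; chars 50.
Subsquare: 0.3985/0.0833333 → 4 → e, 0.0514/0.0416667 → 1 → b; chars eb.

JA50eb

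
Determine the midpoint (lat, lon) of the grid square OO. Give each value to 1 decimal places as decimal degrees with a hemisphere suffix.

55.0° N, 110.0° E

Field O=14, O=14: +14·20° lon, +14·10° lat → SW at lon 100°, lat 50°.
Cell spans 20° lon × 10° lat. Centre is SW corner plus half of each.
latitude 55.0° N, longitude 110.0° E.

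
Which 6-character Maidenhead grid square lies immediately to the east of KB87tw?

Longitude subsquare t = 19; +1 → 20 = u.
The latitude characters are unchanged.

KB87uw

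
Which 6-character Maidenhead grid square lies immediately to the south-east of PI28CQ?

PI28dp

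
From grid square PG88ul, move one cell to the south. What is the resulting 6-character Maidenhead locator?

PG88uk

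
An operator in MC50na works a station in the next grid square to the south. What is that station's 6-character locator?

MB59nx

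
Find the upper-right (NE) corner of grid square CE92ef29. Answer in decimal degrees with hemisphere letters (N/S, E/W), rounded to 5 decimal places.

47.75000° S, 121.64167° W

Field C=2, E=4: +2·20° lon, +4·10° lat → SW at lon -140°, lat -50°.
Square 9, 2: +9·2° lon, +2·1° lat → SW at lon -122°, lat -48°.
Subsquare e=4, f=5: +4·0.0833333° lon, +5·0.0416667° lat → SW at lon -121.667°, lat -47.7917°.
Extended square 2, 9: +2·0.00833333° lon, +9·0.00416667° lat → SW at lon -121.65°, lat -47.7542°.
Cell spans 0.00833333° lon × 0.00416667° lat. NE corner is SW corner plus one full cell.
latitude 47.75000° S, longitude 121.64167° W.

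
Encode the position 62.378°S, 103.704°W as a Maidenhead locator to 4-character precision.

DC87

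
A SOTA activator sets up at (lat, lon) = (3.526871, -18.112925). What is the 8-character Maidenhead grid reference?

IJ03wm66

Shift to the Maidenhead origin (180°W, 90°S): lon 161.88708, lat 93.52687.
Field (20°×10°, letters A–R): lon ⌊161.88708/20⌋ = 8 → I; lat ⌊93.52687/10⌋ = 9 → J.
Square (2°×1°, digits 0–9): lon ⌊1.88708/2⌋ = 0; lat ⌊3.52687/1⌋ = 3.
Subsquare (5′×2.5′, letters a–x): lon ⌊1.88708/0.0833333⌋ = 22 → w; lat ⌊0.52687/0.0416667⌋ = 12 → m.
Extended square (30″×15″, digits 0–9): lon ⌊0.05374/0.00833333⌋ = 6; lat ⌊0.02687/0.00416667⌋ = 6.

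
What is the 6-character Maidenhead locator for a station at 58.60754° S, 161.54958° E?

RD01sj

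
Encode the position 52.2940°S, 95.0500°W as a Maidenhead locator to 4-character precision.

Add 180° to longitude and 90° to latitude: 84.95, 37.71.
Field: lon ⌊84.95/20⌋ = 4 → E; lat ⌊37.71/10⌋ = 3 → D.
Square: lon ⌊4.95/2⌋ = 2; lat ⌊7.71/1⌋ = 7.

ED27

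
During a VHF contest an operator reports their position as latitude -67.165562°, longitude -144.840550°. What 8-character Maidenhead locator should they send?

Add 180° to longitude and 90° to latitude: 35.15945, 22.83444.
Field (20°×10°, letters A–R): 35.15945/20 → 1 → B, 22.83444/10 → 2 → C; chars BC.
Square (2°×1°, digits 0–9): 15.15945/2 → 7, 2.83444/1 → 2; chars 72.
Subsquare (5′×2.5′, letters a–x): 1.15945/0.0833333 → 13 → n, 0.83444/0.0416667 → 20 → u; chars nu.
Extended square (30″×15″, digits 0–9): 0.07612/0.00833333 → 9, 0.00110/0.00416667 → 0; chars 90.

BC72nu90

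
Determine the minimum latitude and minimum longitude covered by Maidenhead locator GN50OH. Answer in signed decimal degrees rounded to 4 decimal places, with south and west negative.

40.2917, -48.8333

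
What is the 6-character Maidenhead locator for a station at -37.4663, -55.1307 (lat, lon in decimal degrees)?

Shift to the Maidenhead origin (180°W, 90°S): lon 124.8693, lat 52.5337.
Field: 124.8693/20 → 6 → G, 52.5337/10 → 5 → F; chars GF.
Square: 4.8693/2 → 2, 2.5337/1 → 2; chars 22.
Subsquare: 0.8693/0.0833333 → 10 → k, 0.5337/0.0416667 → 12 → m; chars km.

GF22km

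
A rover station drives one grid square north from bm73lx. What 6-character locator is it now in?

BM74la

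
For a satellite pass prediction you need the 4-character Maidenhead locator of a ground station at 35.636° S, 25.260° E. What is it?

Offset from 180°W / 90°S: lon 205.26°, lat 54.36°.
Field (20°×10°, letters A–R): lon ⌊205.26/20⌋ = 10 → K; lat ⌊54.36/10⌋ = 5 → F.
Square (2°×1°, digits 0–9): lon ⌊5.26/2⌋ = 2; lat ⌊4.36/1⌋ = 4.

KF24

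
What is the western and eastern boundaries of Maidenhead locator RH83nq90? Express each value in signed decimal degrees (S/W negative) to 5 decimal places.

177.15833, 177.16667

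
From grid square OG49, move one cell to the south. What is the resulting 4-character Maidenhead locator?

OG48

Latitude square 9; −1 → 8.
The longitude characters are unchanged.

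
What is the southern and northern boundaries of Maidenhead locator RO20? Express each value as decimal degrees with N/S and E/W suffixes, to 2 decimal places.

50.00° N, 51.00° N

Field R=17, O=14: +17·20° lon, +14·10° lat → SW at lon 160°, lat 50°.
Square 2, 0: +2·2° lon, +0·1° lat → SW at lon 164°, lat 50°.
Cell spans 2° lon × 1° lat.
south 50.00° N, north 51.00° N.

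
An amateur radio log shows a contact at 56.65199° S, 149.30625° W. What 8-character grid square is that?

Shift to the Maidenhead origin (180°W, 90°S): lon 30.69375, lat 33.34801.
Field (20°×10°, letters A–R): lon ⌊30.69375/20⌋ = 1 → B; lat ⌊33.34801/10⌋ = 3 → D.
Square (2°×1°, digits 0–9): lon ⌊10.69375/2⌋ = 5; lat ⌊3.34801/1⌋ = 3.
Subsquare (5′×2.5′, letters a–x): lon ⌊0.69375/0.0833333⌋ = 8 → i; lat ⌊0.34801/0.0416667⌋ = 8 → i.
Extended square (30″×15″, digits 0–9): lon ⌊0.02708/0.00833333⌋ = 3; lat ⌊0.01468/0.00416667⌋ = 3.

BD53ii33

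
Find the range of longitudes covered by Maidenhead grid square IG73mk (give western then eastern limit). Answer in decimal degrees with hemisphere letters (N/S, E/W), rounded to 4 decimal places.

5.0000° W, 4.9167° W

Field I=8, G=6: +8·20° lon, +6·10° lat → SW at lon -20°, lat -30°.
Square 7, 3: +7·2° lon, +3·1° lat → SW at lon -6°, lat -27°.
Subsquare m=12, k=10: +12·0.0833333° lon, +10·0.0416667° lat → SW at lon -5°, lat -26.5833°.
Cell spans 0.0833333° lon × 0.0416667° lat.
west 5.0000° W, east 4.9167° W.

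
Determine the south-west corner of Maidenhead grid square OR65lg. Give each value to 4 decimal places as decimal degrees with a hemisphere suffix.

85.2500° N, 112.9167° E

Field O=14, R=17: +14·20° lon, +17·10° lat → SW at lon 100°, lat 80°.
Square 6, 5: +6·2° lon, +5·1° lat → SW at lon 112°, lat 85°.
Subsquare l=11, g=6: +11·0.0833333° lon, +6·0.0416667° lat → SW at lon 112.917°, lat 85.25°.
latitude 85.2500° N, longitude 112.9167° E.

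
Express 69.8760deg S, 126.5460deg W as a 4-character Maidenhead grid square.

Offset from 180°W / 90°S: lon 53.45°, lat 20.12°.
Field (20°×10°, letters A–R): lon ⌊53.45/20⌋ = 2 → C; lat ⌊20.12/10⌋ = 2 → C.
Square (2°×1°, digits 0–9): lon ⌊13.45/2⌋ = 6; lat ⌊0.12/1⌋ = 0.

CC60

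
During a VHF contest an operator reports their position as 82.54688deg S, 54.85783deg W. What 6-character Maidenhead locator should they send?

GA27nk

Offset from 180°W / 90°S: lon 125.1422°, lat 7.4531°.
Field (20°×10°, letters A–R): 125.1422/20 → 6 → G, 7.4531/10 → 0 → A; chars GA.
Square (2°×1°, digits 0–9): 5.1422/2 → 2, 7.4531/1 → 7; chars 27.
Subsquare (5′×2.5′, letters a–x): 1.1422/0.0833333 → 13 → n, 0.4531/0.0416667 → 10 → k; chars nk.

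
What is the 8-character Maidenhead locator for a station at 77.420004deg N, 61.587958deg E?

Shift to the Maidenhead origin (180°W, 90°S): lon 241.58796, lat 167.42000.
Field: 241.58796/20 → 12 → M, 167.42000/10 → 16 → Q; chars MQ.
Square: 1.58796/2 → 0, 7.42000/1 → 7; chars 07.
Subsquare: 1.58796/0.0833333 → 19 → t, 0.42000/0.0416667 → 10 → k; chars tk.
Extended square: 0.00462/0.00833333 → 0, 0.00334/0.00416667 → 0; chars 00.

MQ07tk00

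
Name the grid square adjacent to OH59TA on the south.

OH58tx

Latitude subsquare a = 0; −1 → -1, wraps to 23 = x, carry into square.
Latitude square 9; −1 → 8.
The longitude characters are unchanged.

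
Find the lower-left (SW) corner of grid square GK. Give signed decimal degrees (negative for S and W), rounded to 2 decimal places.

10.00, -60.00

Field G=6, K=10: +6·20° lon, +10·10° lat → SW at lon -60°, lat 10°.
latitude 10.00, longitude -60.00.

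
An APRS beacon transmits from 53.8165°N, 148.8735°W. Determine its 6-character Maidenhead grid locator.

BO53nt

Shift to the Maidenhead origin (180°W, 90°S): lon 31.1265, lat 143.8165.
Field: lon ⌊31.1265/20⌋ = 1 → B; lat ⌊143.8165/10⌋ = 14 → O.
Square: lon ⌊11.1265/2⌋ = 5; lat ⌊3.8165/1⌋ = 3.
Subsquare: lon ⌊1.1265/0.0833333⌋ = 13 → n; lat ⌊0.8165/0.0416667⌋ = 19 → t.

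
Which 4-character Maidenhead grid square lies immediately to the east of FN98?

Longitude square 9; +1 → 10, wraps to 0, carry into field.
Longitude field F = 5; +1 → 6 = G.
The latitude characters are unchanged.

GN08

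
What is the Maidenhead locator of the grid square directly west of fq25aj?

FQ15xj

Longitude subsquare a = 0; −1 → -1, wraps to 23 = x, carry into square.
Longitude square 2; −1 → 1.
The latitude characters are unchanged.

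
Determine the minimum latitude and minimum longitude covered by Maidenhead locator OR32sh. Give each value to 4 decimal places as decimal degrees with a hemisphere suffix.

Field O=14, R=17: +14·20° lon, +17·10° lat → SW at lon 100°, lat 80°.
Square 3, 2: +3·2° lon, +2·1° lat → SW at lon 106°, lat 82°.
Subsquare s=18, h=7: +18·0.0833333° lon, +7·0.0416667° lat → SW at lon 107.5°, lat 82.2917°.
latitude 82.2917° N, longitude 107.5000° E.

82.2917° N, 107.5000° E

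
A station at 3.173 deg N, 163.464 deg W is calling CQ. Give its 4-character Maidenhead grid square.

Offset from 180°W / 90°S: lon 16.54°, lat 93.17°.
Field: 16.54/20 → 0 → A, 93.17/10 → 9 → J; chars AJ.
Square: 16.54/2 → 8, 3.17/1 → 3; chars 83.

AJ83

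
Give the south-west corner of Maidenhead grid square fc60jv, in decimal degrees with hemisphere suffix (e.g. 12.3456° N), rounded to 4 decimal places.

69.1250° S, 67.2500° W

Field F=5, C=2: +5·20° lon, +2·10° lat → SW at lon -80°, lat -70°.
Square 6, 0: +6·2° lon, +0·1° lat → SW at lon -68°, lat -70°.
Subsquare j=9, v=21: +9·0.0833333° lon, +21·0.0416667° lat → SW at lon -67.25°, lat -69.125°.
latitude 69.1250° S, longitude 67.2500° W.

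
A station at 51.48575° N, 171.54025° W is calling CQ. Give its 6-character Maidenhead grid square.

AO41fl

Shift to the Maidenhead origin (180°W, 90°S): lon 8.4598, lat 141.4857.
Field: 8.4598/20 → 0 → A, 141.4857/10 → 14 → O; chars AO.
Square: 8.4598/2 → 4, 1.4857/1 → 1; chars 41.
Subsquare: 0.4598/0.0833333 → 5 → f, 0.4857/0.0416667 → 11 → l; chars fl.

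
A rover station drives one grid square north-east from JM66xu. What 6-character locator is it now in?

Longitude subsquare x = 23; +1 → 24, wraps to 0 = a, carry into square.
Longitude square 6; +1 → 7.
Latitude subsquare u = 20; +1 → 21 = v.

JM76av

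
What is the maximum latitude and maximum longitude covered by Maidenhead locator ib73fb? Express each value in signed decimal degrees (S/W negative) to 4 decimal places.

Field I=8, B=1: +8·20° lon, +1·10° lat → SW at lon -20°, lat -80°.
Square 7, 3: +7·2° lon, +3·1° lat → SW at lon -6°, lat -77°.
Subsquare f=5, b=1: +5·0.0833333° lon, +1·0.0416667° lat → SW at lon -5.58333°, lat -76.9583°.
Cell spans 0.0833333° lon × 0.0416667° lat. NE corner is SW corner plus one full cell.
latitude -76.9167, longitude -5.5000.

-76.9167, -5.5000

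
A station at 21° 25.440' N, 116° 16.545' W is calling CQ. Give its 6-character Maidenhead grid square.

DL11uk

Offset from 180°W / 90°S: lon 63.7242°, lat 111.4240°.
Field: 63.7242/20 → 3 → D, 111.4240/10 → 11 → L; chars DL.
Square: 3.7242/2 → 1, 1.4240/1 → 1; chars 11.
Subsquare: 1.7242/0.0833333 → 20 → u, 0.4240/0.0416667 → 10 → k; chars uk.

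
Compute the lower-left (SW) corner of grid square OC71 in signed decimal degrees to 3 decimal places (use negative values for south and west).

Field O=14, C=2: +14·20° lon, +2·10° lat → SW at lon 100°, lat -70°.
Square 7, 1: +7·2° lon, +1·1° lat → SW at lon 114°, lat -69°.
latitude -69.000, longitude 114.000.

-69.000, 114.000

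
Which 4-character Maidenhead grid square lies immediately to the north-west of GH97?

Longitude square 9; −1 → 8.
Latitude square 7; +1 → 8.

GH88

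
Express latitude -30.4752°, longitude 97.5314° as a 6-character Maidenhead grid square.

NF89sm

Offset from 180°W / 90°S: lon 277.5314°, lat 59.5248°.
Field: 277.5314/20 → 13 → N, 59.5248/10 → 5 → F; chars NF.
Square: 17.5314/2 → 8, 9.5248/1 → 9; chars 89.
Subsquare: 1.5314/0.0833333 → 18 → s, 0.5248/0.0416667 → 12 → m; chars sm.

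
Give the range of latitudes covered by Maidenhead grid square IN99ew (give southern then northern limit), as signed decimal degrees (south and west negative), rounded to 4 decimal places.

Field I=8, N=13: +8·20° lon, +13·10° lat → SW at lon -20°, lat 40°.
Square 9, 9: +9·2° lon, +9·1° lat → SW at lon -2°, lat 49°.
Subsquare e=4, w=22: +4·0.0833333° lon, +22·0.0416667° lat → SW at lon -1.66667°, lat 49.9167°.
Cell spans 0.0833333° lon × 0.0416667° lat.
south 49.9167, north 49.9583.

49.9167, 49.9583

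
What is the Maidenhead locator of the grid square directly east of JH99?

KH09

Longitude square 9; +1 → 10, wraps to 0, carry into field.
Longitude field J = 9; +1 → 10 = K.
The latitude characters are unchanged.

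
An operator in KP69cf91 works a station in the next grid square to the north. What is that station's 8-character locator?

Latitude extended square 1; +1 → 2.
The longitude characters are unchanged.

KP69cf92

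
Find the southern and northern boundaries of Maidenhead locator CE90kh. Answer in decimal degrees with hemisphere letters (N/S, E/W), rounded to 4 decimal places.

49.7083° S, 49.6667° S

Field C=2, E=4: +2·20° lon, +4·10° lat → SW at lon -140°, lat -50°.
Square 9, 0: +9·2° lon, +0·1° lat → SW at lon -122°, lat -50°.
Subsquare k=10, h=7: +10·0.0833333° lon, +7·0.0416667° lat → SW at lon -121.167°, lat -49.7083°.
Cell spans 0.0833333° lon × 0.0416667° lat.
south 49.7083° S, north 49.6667° S.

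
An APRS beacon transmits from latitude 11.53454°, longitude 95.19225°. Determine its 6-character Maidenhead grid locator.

Shift to the Maidenhead origin (180°W, 90°S): lon 275.1923, lat 101.5345.
Field: 275.1923/20 → 13 → N, 101.5345/10 → 10 → K; chars NK.
Square: 15.1923/2 → 7, 1.5345/1 → 1; chars 71.
Subsquare: 1.1923/0.0833333 → 14 → o, 0.5345/0.0416667 → 12 → m; chars om.

NK71om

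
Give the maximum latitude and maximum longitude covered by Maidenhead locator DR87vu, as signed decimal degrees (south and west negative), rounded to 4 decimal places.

87.8750, -102.1667

Field D=3, R=17: +3·20° lon, +17·10° lat → SW at lon -120°, lat 80°.
Square 8, 7: +8·2° lon, +7·1° lat → SW at lon -104°, lat 87°.
Subsquare v=21, u=20: +21·0.0833333° lon, +20·0.0416667° lat → SW at lon -102.25°, lat 87.8333°.
Cell spans 0.0833333° lon × 0.0416667° lat. NE corner is SW corner plus one full cell.
latitude 87.8750, longitude -102.1667.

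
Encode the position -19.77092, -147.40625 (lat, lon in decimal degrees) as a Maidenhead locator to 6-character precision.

Add 180° to longitude and 90° to latitude: 32.5938, 70.2291.
Field: lon ⌊32.5938/20⌋ = 1 → B; lat ⌊70.2291/10⌋ = 7 → H.
Square: lon ⌊12.5938/2⌋ = 6; lat ⌊0.2291/1⌋ = 0.
Subsquare: lon ⌊0.5938/0.0833333⌋ = 7 → h; lat ⌊0.2291/0.0416667⌋ = 5 → f.

BH60hf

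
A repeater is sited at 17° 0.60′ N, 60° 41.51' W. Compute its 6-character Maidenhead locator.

Shift to the Maidenhead origin (180°W, 90°S): lon 119.3082, lat 107.0100.
Field: 119.3082/20 → 5 → F, 107.0100/10 → 10 → K; chars FK.
Square: 19.3082/2 → 9, 7.0100/1 → 7; chars 97.
Subsquare: 1.3082/0.0833333 → 15 → p, 0.0100/0.0416667 → 0 → a; chars pa.

FK97pa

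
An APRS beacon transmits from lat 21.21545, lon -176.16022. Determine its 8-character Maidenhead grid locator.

AL11wf01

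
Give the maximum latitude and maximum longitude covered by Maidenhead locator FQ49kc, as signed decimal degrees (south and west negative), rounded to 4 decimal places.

Field F=5, Q=16: +5·20° lon, +16·10° lat → SW at lon -80°, lat 70°.
Square 4, 9: +4·2° lon, +9·1° lat → SW at lon -72°, lat 79°.
Subsquare k=10, c=2: +10·0.0833333° lon, +2·0.0416667° lat → SW at lon -71.1667°, lat 79.0833°.
Cell spans 0.0833333° lon × 0.0416667° lat. NE corner is SW corner plus one full cell.
latitude 79.1250, longitude -71.0833.

79.1250, -71.0833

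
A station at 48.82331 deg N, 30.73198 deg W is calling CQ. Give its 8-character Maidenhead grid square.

HN48pt27

Offset from 180°W / 90°S: lon 149.26802°, lat 138.82331°.
Field: 149.26802/20 → 7 → H, 138.82331/10 → 13 → N; chars HN.
Square: 9.26802/2 → 4, 8.82331/1 → 8; chars 48.
Subsquare: 1.26802/0.0833333 → 15 → p, 0.82331/0.0416667 → 19 → t; chars pt.
Extended square: 0.01802/0.00833333 → 2, 0.03164/0.00416667 → 7; chars 27.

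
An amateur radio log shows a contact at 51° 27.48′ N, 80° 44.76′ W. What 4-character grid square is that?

Shift to the Maidenhead origin (180°W, 90°S): lon 99.25, lat 141.46.
Field (20°×10°, letters A–R): 99.25/20 → 4 → E, 141.46/10 → 14 → O; chars EO.
Square (2°×1°, digits 0–9): 19.25/2 → 9, 1.46/1 → 1; chars 91.

EO91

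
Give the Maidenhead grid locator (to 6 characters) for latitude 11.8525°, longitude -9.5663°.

IK51fu

Offset from 180°W / 90°S: lon 170.4337°, lat 101.8525°.
Field (20°×10°, letters A–R): 170.4337/20 → 8 → I, 101.8525/10 → 10 → K; chars IK.
Square (2°×1°, digits 0–9): 10.4337/2 → 5, 1.8525/1 → 1; chars 51.
Subsquare (5′×2.5′, letters a–x): 0.4337/0.0833333 → 5 → f, 0.8525/0.0416667 → 20 → u; chars fu.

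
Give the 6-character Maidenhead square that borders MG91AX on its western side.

MG81xx

Longitude subsquare a = 0; −1 → -1, wraps to 23 = x, carry into square.
Longitude square 9; −1 → 8.
The latitude characters are unchanged.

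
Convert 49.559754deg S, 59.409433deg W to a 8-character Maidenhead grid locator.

Add 180° to longitude and 90° to latitude: 120.59057, 40.44025.
Field: 120.59057/20 → 6 → G, 40.44025/10 → 4 → E; chars GE.
Square: 0.59057/2 → 0, 0.44025/1 → 0; chars 00.
Subsquare: 0.59057/0.0833333 → 7 → h, 0.44025/0.0416667 → 10 → k; chars hk.
Extended square: 0.00723/0.00833333 → 0, 0.02358/0.00416667 → 5; chars 05.

GE00hk05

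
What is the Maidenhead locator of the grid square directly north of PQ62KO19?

PQ62kp10

Latitude extended square 9; +1 → 10, wraps to 0, carry into subsquare.
Latitude subsquare o = 14; +1 → 15 = p.
The longitude characters are unchanged.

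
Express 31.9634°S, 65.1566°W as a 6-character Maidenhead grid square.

Add 180° to longitude and 90° to latitude: 114.8434, 58.0366.
Field (20°×10°, letters A–R): lon ⌊114.8434/20⌋ = 5 → F; lat ⌊58.0366/10⌋ = 5 → F.
Square (2°×1°, digits 0–9): lon ⌊14.8434/2⌋ = 7; lat ⌊8.0366/1⌋ = 8.
Subsquare (5′×2.5′, letters a–x): lon ⌊0.8434/0.0833333⌋ = 10 → k; lat ⌊0.0366/0.0416667⌋ = 0 → a.

FF78ka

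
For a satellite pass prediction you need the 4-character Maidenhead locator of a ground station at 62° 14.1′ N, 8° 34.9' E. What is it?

JP42

Shift to the Maidenhead origin (180°W, 90°S): lon 188.58, lat 152.24.
Field: 188.58/20 → 9 → J, 152.24/10 → 15 → P; chars JP.
Square: 8.58/2 → 4, 2.24/1 → 2; chars 42.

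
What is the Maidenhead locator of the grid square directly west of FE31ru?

FE31qu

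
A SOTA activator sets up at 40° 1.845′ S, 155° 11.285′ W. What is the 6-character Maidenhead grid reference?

BE29jx

Offset from 180°W / 90°S: lon 24.8119°, lat 49.9693°.
Field: lon ⌊24.8119/20⌋ = 1 → B; lat ⌊49.9693/10⌋ = 4 → E.
Square: lon ⌊4.8119/2⌋ = 2; lat ⌊9.9693/1⌋ = 9.
Subsquare: lon ⌊0.8119/0.0833333⌋ = 9 → j; lat ⌊0.9693/0.0416667⌋ = 23 → x.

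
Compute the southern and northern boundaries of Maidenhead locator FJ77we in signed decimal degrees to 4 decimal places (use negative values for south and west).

7.1667, 7.2083

Field F=5, J=9: +5·20° lon, +9·10° lat → SW at lon -80°, lat 0°.
Square 7, 7: +7·2° lon, +7·1° lat → SW at lon -66°, lat 7°.
Subsquare w=22, e=4: +22·0.0833333° lon, +4·0.0416667° lat → SW at lon -64.1667°, lat 7.16667°.
Cell spans 0.0833333° lon × 0.0416667° lat.
south 7.1667, north 7.2083.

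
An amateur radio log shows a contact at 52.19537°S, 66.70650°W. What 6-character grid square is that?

FD67pt

Offset from 180°W / 90°S: lon 113.2935°, lat 37.8046°.
Field: 113.2935/20 → 5 → F, 37.8046/10 → 3 → D; chars FD.
Square: 13.2935/2 → 6, 7.8046/1 → 7; chars 67.
Subsquare: 1.2935/0.0833333 → 15 → p, 0.8046/0.0416667 → 19 → t; chars pt.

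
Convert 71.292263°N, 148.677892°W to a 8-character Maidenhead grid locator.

BQ51ph80

Offset from 180°W / 90°S: lon 31.32211°, lat 161.29226°.
Field: lon ⌊31.32211/20⌋ = 1 → B; lat ⌊161.29226/10⌋ = 16 → Q.
Square: lon ⌊11.32211/2⌋ = 5; lat ⌊1.29226/1⌋ = 1.
Subsquare: lon ⌊1.32211/0.0833333⌋ = 15 → p; lat ⌊0.29226/0.0416667⌋ = 7 → h.
Extended square: lon ⌊0.07211/0.00833333⌋ = 8; lat ⌊0.00060/0.00416667⌋ = 0.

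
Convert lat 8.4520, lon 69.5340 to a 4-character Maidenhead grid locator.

MJ48

Offset from 180°W / 90°S: lon 249.53°, lat 98.45°.
Field: 249.53/20 → 12 → M, 98.45/10 → 9 → J; chars MJ.
Square: 9.53/2 → 4, 8.45/1 → 8; chars 48.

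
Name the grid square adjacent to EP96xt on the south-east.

Longitude subsquare x = 23; +1 → 24, wraps to 0 = a, carry into square.
Longitude square 9; +1 → 10, wraps to 0, carry into field.
Longitude field E = 4; +1 → 5 = F.
Latitude subsquare t = 19; −1 → 18 = s.

FP06as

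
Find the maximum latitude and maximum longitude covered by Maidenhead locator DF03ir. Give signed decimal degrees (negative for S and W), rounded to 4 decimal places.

-36.2500, -119.2500

Field D=3, F=5: +3·20° lon, +5·10° lat → SW at lon -120°, lat -40°.
Square 0, 3: +0·2° lon, +3·1° lat → SW at lon -120°, lat -37°.
Subsquare i=8, r=17: +8·0.0833333° lon, +17·0.0416667° lat → SW at lon -119.333°, lat -36.2917°.
Cell spans 0.0833333° lon × 0.0416667° lat. NE corner is SW corner plus one full cell.
latitude -36.2500, longitude -119.2500.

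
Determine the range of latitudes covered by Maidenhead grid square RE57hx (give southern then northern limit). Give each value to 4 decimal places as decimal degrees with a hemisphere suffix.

Field R=17, E=4: +17·20° lon, +4·10° lat → SW at lon 160°, lat -50°.
Square 5, 7: +5·2° lon, +7·1° lat → SW at lon 170°, lat -43°.
Subsquare h=7, x=23: +7·0.0833333° lon, +23·0.0416667° lat → SW at lon 170.583°, lat -42.0417°.
Cell spans 0.0833333° lon × 0.0416667° lat.
south 42.0417° S, north 42.0000° S.

42.0417° S, 42.0000° S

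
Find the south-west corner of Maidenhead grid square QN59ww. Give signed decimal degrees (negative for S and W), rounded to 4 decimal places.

49.9167, 151.8333

Field Q=16, N=13: +16·20° lon, +13·10° lat → SW at lon 140°, lat 40°.
Square 5, 9: +5·2° lon, +9·1° lat → SW at lon 150°, lat 49°.
Subsquare w=22, w=22: +22·0.0833333° lon, +22·0.0416667° lat → SW at lon 151.833°, lat 49.9167°.
latitude 49.9167, longitude 151.8333.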